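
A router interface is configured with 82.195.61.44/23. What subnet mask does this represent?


/23 means 23 network bits, 9 host bits
Binary: 11111111111111111111111000000000
Mask: 255.255.254.0


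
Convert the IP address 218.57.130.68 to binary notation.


218 = 11011010
57 = 00111001
130 = 10000010
68 = 01000100
Binary: 11011010.00111001.10000010.01000100


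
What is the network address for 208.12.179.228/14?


IP:   11010000.00001100.10110011.11100100
Mask: 11111111.11111100.00000000.00000000
AND operation:
Net:  11010000.00001100.00000000.00000000
Network: 208.12.0.0/14


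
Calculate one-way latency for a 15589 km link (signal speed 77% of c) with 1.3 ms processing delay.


Speed = 0.77 * 3e5 km/s = 231000 km/s
Propagation delay = 15589 / 231000 = 0.0675 s = 67.4848 ms
Processing delay = 1.3 ms
Total one-way latency = 68.7848 ms


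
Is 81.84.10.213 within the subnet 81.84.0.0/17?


Subnet network: 81.84.0.0
Test IP AND mask: 81.84.0.0
Yes, 81.84.10.213 is in 81.84.0.0/17


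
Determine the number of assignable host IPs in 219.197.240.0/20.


Host bits = 32 - 20 = 12
Total addresses = 2^12 = 4096
Usable = total - 2 (network and broadcast)
Usable hosts: 4094


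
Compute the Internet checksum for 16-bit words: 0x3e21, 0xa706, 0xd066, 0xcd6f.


Sum all words (with carry folding):
+ 0x3e21 = 0x3e21
+ 0xa706 = 0xe527
+ 0xd066 = 0xb58e
+ 0xcd6f = 0x82fe
One's complement: ~0x82fe
Checksum = 0x7d01


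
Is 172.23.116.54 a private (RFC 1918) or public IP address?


RFC 1918 private ranges:
  10.0.0.0/8 (10.0.0.0 - 10.255.255.255)
  172.16.0.0/12 (172.16.0.0 - 172.31.255.255)
  192.168.0.0/16 (192.168.0.0 - 192.168.255.255)
Private (in 172.16.0.0/12)


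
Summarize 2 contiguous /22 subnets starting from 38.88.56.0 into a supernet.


Original prefix: /22
Number of subnets: 2 = 2^1
New prefix = 22 - 1 = 21
Supernet: 38.88.56.0/21


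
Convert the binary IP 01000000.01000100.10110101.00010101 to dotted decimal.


01000000 = 64
01000100 = 68
10110101 = 181
00010101 = 21
IP: 64.68.181.21


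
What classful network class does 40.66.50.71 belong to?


First octet: 40
Binary: 00101000
0xxxxxxx -> Class A (1-126)
Class A, default mask 255.0.0.0 (/8)


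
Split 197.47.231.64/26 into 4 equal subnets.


New prefix = 26 + 2 = 28
Each subnet has 16 addresses
  197.47.231.64/28
  197.47.231.80/28
  197.47.231.96/28
  197.47.231.112/28
Subnets: 197.47.231.64/28, 197.47.231.80/28, 197.47.231.96/28, 197.47.231.112/28


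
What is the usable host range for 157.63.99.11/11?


Network: 157.32.0.0
Broadcast: 157.63.255.255
First usable = network + 1
Last usable = broadcast - 1
Range: 157.32.0.1 to 157.63.255.254


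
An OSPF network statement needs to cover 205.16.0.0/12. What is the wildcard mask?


Subnet mask: 255.240.0.0
Wildcard = 255.255.255.255 - subnet mask
255 - 255 = 0
255 - 240 = 15
255 - 0 = 255
255 - 0 = 255
Wildcard: 0.15.255.255


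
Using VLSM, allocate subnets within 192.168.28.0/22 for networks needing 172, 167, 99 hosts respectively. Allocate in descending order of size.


172 hosts -> /24 (254 usable): 192.168.28.0/24
167 hosts -> /24 (254 usable): 192.168.29.0/24
99 hosts -> /25 (126 usable): 192.168.30.0/25
Allocation: 192.168.28.0/24 (172 hosts, 254 usable); 192.168.29.0/24 (167 hosts, 254 usable); 192.168.30.0/25 (99 hosts, 126 usable)


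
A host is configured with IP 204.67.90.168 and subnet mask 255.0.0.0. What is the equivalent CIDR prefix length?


Binary: 11111111.00000000.00000000.00000000
Count leading 1s
Prefix: /8


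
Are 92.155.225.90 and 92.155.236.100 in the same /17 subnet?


Mask: 255.255.128.0
92.155.225.90 AND mask = 92.155.128.0
92.155.236.100 AND mask = 92.155.128.0
Yes, same subnet (92.155.128.0)


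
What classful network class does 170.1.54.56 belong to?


First octet: 170
Binary: 10101010
10xxxxxx -> Class B (128-191)
Class B, default mask 255.255.0.0 (/16)


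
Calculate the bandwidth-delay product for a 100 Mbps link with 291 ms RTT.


BDP = bandwidth * RTT
= 100 Mbps * 291 ms
= 100 * 1e6 * 291 / 1000 bits
= 29100000 bits
= 3637500 bytes
= 3552.2461 KB
BDP = 29100000 bits (3637500 bytes)


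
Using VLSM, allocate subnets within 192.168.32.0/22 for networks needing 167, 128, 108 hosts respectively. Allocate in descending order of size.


167 hosts -> /24 (254 usable): 192.168.32.0/24
128 hosts -> /24 (254 usable): 192.168.33.0/24
108 hosts -> /25 (126 usable): 192.168.34.0/25
Allocation: 192.168.32.0/24 (167 hosts, 254 usable); 192.168.33.0/24 (128 hosts, 254 usable); 192.168.34.0/25 (108 hosts, 126 usable)


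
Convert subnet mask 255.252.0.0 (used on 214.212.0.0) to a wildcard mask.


Subnet mask: 255.252.0.0
Wildcard = 255.255.255.255 - subnet mask
255 - 255 = 0
255 - 252 = 3
255 - 0 = 255
255 - 0 = 255
Wildcard: 0.3.255.255


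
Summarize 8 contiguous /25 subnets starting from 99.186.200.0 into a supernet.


Original prefix: /25
Number of subnets: 8 = 2^3
New prefix = 25 - 3 = 22
Supernet: 99.186.200.0/22


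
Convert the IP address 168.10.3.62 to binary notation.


168 = 10101000
10 = 00001010
3 = 00000011
62 = 00111110
Binary: 10101000.00001010.00000011.00111110


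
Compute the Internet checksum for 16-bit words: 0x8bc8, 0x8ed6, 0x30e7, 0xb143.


Sum all words (with carry folding):
+ 0x8bc8 = 0x8bc8
+ 0x8ed6 = 0x1a9f
+ 0x30e7 = 0x4b86
+ 0xb143 = 0xfcc9
One's complement: ~0xfcc9
Checksum = 0x0336


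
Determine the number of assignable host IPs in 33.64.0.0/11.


Host bits = 32 - 11 = 21
Total addresses = 2^21 = 2097152
Usable = total - 2 (network and broadcast)
Usable hosts: 2097150


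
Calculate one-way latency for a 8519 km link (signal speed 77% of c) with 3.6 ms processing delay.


Speed = 0.77 * 3e5 km/s = 231000 km/s
Propagation delay = 8519 / 231000 = 0.0369 s = 36.8788 ms
Processing delay = 3.6 ms
Total one-way latency = 40.4788 ms


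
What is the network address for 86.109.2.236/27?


IP:   01010110.01101101.00000010.11101100
Mask: 11111111.11111111.11111111.11100000
AND operation:
Net:  01010110.01101101.00000010.11100000
Network: 86.109.2.224/27


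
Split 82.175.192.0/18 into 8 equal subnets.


New prefix = 18 + 3 = 21
Each subnet has 2048 addresses
  82.175.192.0/21
  82.175.200.0/21
  82.175.208.0/21
  82.175.216.0/21
  82.175.224.0/21
  82.175.232.0/21
  82.175.240.0/21
  82.175.248.0/21
Subnets: 82.175.192.0/21, 82.175.200.0/21, 82.175.208.0/21, 82.175.216.0/21, 82.175.224.0/21, 82.175.232.0/21, 82.175.240.0/21, 82.175.248.0/21


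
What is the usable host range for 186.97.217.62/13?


Network: 186.96.0.0
Broadcast: 186.103.255.255
First usable = network + 1
Last usable = broadcast - 1
Range: 186.96.0.1 to 186.103.255.254


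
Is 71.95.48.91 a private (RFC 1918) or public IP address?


RFC 1918 private ranges:
  10.0.0.0/8 (10.0.0.0 - 10.255.255.255)
  172.16.0.0/12 (172.16.0.0 - 172.31.255.255)
  192.168.0.0/16 (192.168.0.0 - 192.168.255.255)
Public (not in any RFC 1918 range)


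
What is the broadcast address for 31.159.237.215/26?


Network: 31.159.237.192/26
Host bits = 6
Set all host bits to 1:
Broadcast: 31.159.237.255


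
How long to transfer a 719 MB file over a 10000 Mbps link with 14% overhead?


Effective throughput = 10000 * (1 - 14/100) = 8600 Mbps
File size in Mb = 719 * 8 = 5752 Mb
Time = 5752 / 8600
Time = 0.6688 seconds


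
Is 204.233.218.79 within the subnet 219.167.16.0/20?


Subnet network: 219.167.16.0
Test IP AND mask: 204.233.208.0
No, 204.233.218.79 is not in 219.167.16.0/20


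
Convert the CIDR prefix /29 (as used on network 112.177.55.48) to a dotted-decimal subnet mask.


/29 means 29 network bits, 3 host bits
Binary: 11111111111111111111111111111000
Mask: 255.255.255.248


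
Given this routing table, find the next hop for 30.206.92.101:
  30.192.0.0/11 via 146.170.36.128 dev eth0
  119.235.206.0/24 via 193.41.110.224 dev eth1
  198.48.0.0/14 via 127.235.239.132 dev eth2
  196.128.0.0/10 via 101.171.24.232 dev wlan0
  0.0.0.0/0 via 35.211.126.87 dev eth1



Longest prefix match for 30.206.92.101:
  /11 30.192.0.0: MATCH
  /24 119.235.206.0: no
  /14 198.48.0.0: no
  /10 196.128.0.0: no
  /0 0.0.0.0: MATCH
Selected: next-hop 146.170.36.128 via eth0 (matched /11)


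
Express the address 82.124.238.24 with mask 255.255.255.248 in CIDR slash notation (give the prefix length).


Binary: 11111111.11111111.11111111.11111000
Count leading 1s
Prefix: /29


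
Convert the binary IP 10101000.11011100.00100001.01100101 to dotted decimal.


10101000 = 168
11011100 = 220
00100001 = 33
01100101 = 101
IP: 168.220.33.101


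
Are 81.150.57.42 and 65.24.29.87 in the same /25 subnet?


Mask: 255.255.255.128
81.150.57.42 AND mask = 81.150.57.0
65.24.29.87 AND mask = 65.24.29.0
No, different subnets (81.150.57.0 vs 65.24.29.0)


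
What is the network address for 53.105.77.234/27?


IP:   00110101.01101001.01001101.11101010
Mask: 11111111.11111111.11111111.11100000
AND operation:
Net:  00110101.01101001.01001101.11100000
Network: 53.105.77.224/27


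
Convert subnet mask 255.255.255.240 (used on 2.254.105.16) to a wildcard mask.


Subnet mask: 255.255.255.240
Wildcard = 255.255.255.255 - subnet mask
255 - 255 = 0
255 - 255 = 0
255 - 255 = 0
255 - 240 = 15
Wildcard: 0.0.0.15


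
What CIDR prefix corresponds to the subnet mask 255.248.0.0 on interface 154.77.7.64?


Binary: 11111111.11111000.00000000.00000000
Count leading 1s
Prefix: /13


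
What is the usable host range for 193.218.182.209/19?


Network: 193.218.160.0
Broadcast: 193.218.191.255
First usable = network + 1
Last usable = broadcast - 1
Range: 193.218.160.1 to 193.218.191.254


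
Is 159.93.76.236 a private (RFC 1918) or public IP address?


RFC 1918 private ranges:
  10.0.0.0/8 (10.0.0.0 - 10.255.255.255)
  172.16.0.0/12 (172.16.0.0 - 172.31.255.255)
  192.168.0.0/16 (192.168.0.0 - 192.168.255.255)
Public (not in any RFC 1918 range)


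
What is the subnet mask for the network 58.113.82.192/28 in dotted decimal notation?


/28 means 28 network bits, 4 host bits
Binary: 11111111111111111111111111110000
Mask: 255.255.255.240


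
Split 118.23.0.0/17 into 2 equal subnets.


New prefix = 17 + 1 = 18
Each subnet has 16384 addresses
  118.23.0.0/18
  118.23.64.0/18
Subnets: 118.23.0.0/18, 118.23.64.0/18


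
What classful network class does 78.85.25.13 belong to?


First octet: 78
Binary: 01001110
0xxxxxxx -> Class A (1-126)
Class A, default mask 255.0.0.0 (/8)


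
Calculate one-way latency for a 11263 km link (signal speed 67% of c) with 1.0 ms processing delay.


Speed = 0.67 * 3e5 km/s = 201000 km/s
Propagation delay = 11263 / 201000 = 0.056 s = 56.0348 ms
Processing delay = 1.0 ms
Total one-way latency = 57.0348 ms


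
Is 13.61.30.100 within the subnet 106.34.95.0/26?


Subnet network: 106.34.95.0
Test IP AND mask: 13.61.30.64
No, 13.61.30.100 is not in 106.34.95.0/26


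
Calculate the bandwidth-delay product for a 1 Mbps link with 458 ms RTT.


BDP = bandwidth * RTT
= 1 Mbps * 458 ms
= 1 * 1e6 * 458 / 1000 bits
= 458000 bits
= 57250 bytes
= 55.9082 KB
BDP = 458000 bits (57250 bytes)


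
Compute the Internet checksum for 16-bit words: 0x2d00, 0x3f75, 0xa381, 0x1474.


Sum all words (with carry folding):
+ 0x2d00 = 0x2d00
+ 0x3f75 = 0x6c75
+ 0xa381 = 0x0ff7
+ 0x1474 = 0x246b
One's complement: ~0x246b
Checksum = 0xdb94


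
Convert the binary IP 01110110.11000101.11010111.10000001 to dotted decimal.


01110110 = 118
11000101 = 197
11010111 = 215
10000001 = 129
IP: 118.197.215.129


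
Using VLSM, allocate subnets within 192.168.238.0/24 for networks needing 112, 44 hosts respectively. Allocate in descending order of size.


112 hosts -> /25 (126 usable): 192.168.238.0/25
44 hosts -> /26 (62 usable): 192.168.238.128/26
Allocation: 192.168.238.0/25 (112 hosts, 126 usable); 192.168.238.128/26 (44 hosts, 62 usable)


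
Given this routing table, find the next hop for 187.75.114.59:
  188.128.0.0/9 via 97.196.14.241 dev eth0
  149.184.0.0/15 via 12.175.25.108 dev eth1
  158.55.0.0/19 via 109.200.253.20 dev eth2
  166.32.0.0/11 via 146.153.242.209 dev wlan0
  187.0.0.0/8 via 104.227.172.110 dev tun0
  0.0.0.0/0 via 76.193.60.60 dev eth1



Longest prefix match for 187.75.114.59:
  /9 188.128.0.0: no
  /15 149.184.0.0: no
  /19 158.55.0.0: no
  /11 166.32.0.0: no
  /8 187.0.0.0: MATCH
  /0 0.0.0.0: MATCH
Selected: next-hop 104.227.172.110 via tun0 (matched /8)


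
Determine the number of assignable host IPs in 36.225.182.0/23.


Host bits = 32 - 23 = 9
Total addresses = 2^9 = 512
Usable = total - 2 (network and broadcast)
Usable hosts: 510


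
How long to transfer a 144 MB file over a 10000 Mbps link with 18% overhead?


Effective throughput = 10000 * (1 - 18/100) = 8200 Mbps
File size in Mb = 144 * 8 = 1152 Mb
Time = 1152 / 8200
Time = 0.1405 seconds


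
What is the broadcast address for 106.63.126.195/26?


Network: 106.63.126.192/26
Host bits = 6
Set all host bits to 1:
Broadcast: 106.63.126.255


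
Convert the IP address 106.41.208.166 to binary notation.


106 = 01101010
41 = 00101001
208 = 11010000
166 = 10100110
Binary: 01101010.00101001.11010000.10100110


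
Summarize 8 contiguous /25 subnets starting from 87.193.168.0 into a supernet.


Original prefix: /25
Number of subnets: 8 = 2^3
New prefix = 25 - 3 = 22
Supernet: 87.193.168.0/22


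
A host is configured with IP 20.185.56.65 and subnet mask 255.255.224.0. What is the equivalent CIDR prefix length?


Binary: 11111111.11111111.11100000.00000000
Count leading 1s
Prefix: /19


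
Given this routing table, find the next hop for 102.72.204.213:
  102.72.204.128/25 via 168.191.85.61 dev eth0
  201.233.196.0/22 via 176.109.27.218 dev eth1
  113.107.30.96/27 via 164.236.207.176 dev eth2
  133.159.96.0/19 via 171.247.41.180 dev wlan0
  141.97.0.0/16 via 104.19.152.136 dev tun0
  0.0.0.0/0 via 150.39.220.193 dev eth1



Longest prefix match for 102.72.204.213:
  /25 102.72.204.128: MATCH
  /22 201.233.196.0: no
  /27 113.107.30.96: no
  /19 133.159.96.0: no
  /16 141.97.0.0: no
  /0 0.0.0.0: MATCH
Selected: next-hop 168.191.85.61 via eth0 (matched /25)


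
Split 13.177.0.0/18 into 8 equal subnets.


New prefix = 18 + 3 = 21
Each subnet has 2048 addresses
  13.177.0.0/21
  13.177.8.0/21
  13.177.16.0/21
  13.177.24.0/21
  13.177.32.0/21
  13.177.40.0/21
  13.177.48.0/21
  13.177.56.0/21
Subnets: 13.177.0.0/21, 13.177.8.0/21, 13.177.16.0/21, 13.177.24.0/21, 13.177.32.0/21, 13.177.40.0/21, 13.177.48.0/21, 13.177.56.0/21


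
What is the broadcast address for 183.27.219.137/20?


Network: 183.27.208.0/20
Host bits = 12
Set all host bits to 1:
Broadcast: 183.27.223.255


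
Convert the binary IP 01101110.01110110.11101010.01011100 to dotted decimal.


01101110 = 110
01110110 = 118
11101010 = 234
01011100 = 92
IP: 110.118.234.92


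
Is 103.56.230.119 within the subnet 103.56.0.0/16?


Subnet network: 103.56.0.0
Test IP AND mask: 103.56.0.0
Yes, 103.56.230.119 is in 103.56.0.0/16


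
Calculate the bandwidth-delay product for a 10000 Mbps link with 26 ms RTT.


BDP = bandwidth * RTT
= 10000 Mbps * 26 ms
= 10000 * 1e6 * 26 / 1000 bits
= 260000000 bits
= 32500000 bytes
= 31738.2812 KB
BDP = 260000000 bits (32500000 bytes)


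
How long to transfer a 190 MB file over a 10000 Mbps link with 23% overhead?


Effective throughput = 10000 * (1 - 23/100) = 7700 Mbps
File size in Mb = 190 * 8 = 1520 Mb
Time = 1520 / 7700
Time = 0.1974 seconds


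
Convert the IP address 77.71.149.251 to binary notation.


77 = 01001101
71 = 01000111
149 = 10010101
251 = 11111011
Binary: 01001101.01000111.10010101.11111011


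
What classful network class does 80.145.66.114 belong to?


First octet: 80
Binary: 01010000
0xxxxxxx -> Class A (1-126)
Class A, default mask 255.0.0.0 (/8)


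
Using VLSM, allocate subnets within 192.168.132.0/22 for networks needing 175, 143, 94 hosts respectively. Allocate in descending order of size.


175 hosts -> /24 (254 usable): 192.168.132.0/24
143 hosts -> /24 (254 usable): 192.168.133.0/24
94 hosts -> /25 (126 usable): 192.168.134.0/25
Allocation: 192.168.132.0/24 (175 hosts, 254 usable); 192.168.133.0/24 (143 hosts, 254 usable); 192.168.134.0/25 (94 hosts, 126 usable)


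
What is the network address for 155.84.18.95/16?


IP:   10011011.01010100.00010010.01011111
Mask: 11111111.11111111.00000000.00000000
AND operation:
Net:  10011011.01010100.00000000.00000000
Network: 155.84.0.0/16


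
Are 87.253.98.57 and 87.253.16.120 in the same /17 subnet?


Mask: 255.255.128.0
87.253.98.57 AND mask = 87.253.0.0
87.253.16.120 AND mask = 87.253.0.0
Yes, same subnet (87.253.0.0)


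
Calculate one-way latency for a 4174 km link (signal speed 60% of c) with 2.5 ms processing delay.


Speed = 0.6 * 3e5 km/s = 180000 km/s
Propagation delay = 4174 / 180000 = 0.0232 s = 23.1889 ms
Processing delay = 2.5 ms
Total one-way latency = 25.6889 ms


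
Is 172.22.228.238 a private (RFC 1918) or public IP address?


RFC 1918 private ranges:
  10.0.0.0/8 (10.0.0.0 - 10.255.255.255)
  172.16.0.0/12 (172.16.0.0 - 172.31.255.255)
  192.168.0.0/16 (192.168.0.0 - 192.168.255.255)
Private (in 172.16.0.0/12)


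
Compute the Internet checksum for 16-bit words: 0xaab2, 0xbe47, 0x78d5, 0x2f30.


Sum all words (with carry folding):
+ 0xaab2 = 0xaab2
+ 0xbe47 = 0x68fa
+ 0x78d5 = 0xe1cf
+ 0x2f30 = 0x1100
One's complement: ~0x1100
Checksum = 0xeeff


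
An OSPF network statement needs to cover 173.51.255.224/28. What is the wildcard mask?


Subnet mask: 255.255.255.240
Wildcard = 255.255.255.255 - subnet mask
255 - 255 = 0
255 - 255 = 0
255 - 255 = 0
255 - 240 = 15
Wildcard: 0.0.0.15


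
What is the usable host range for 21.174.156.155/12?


Network: 21.160.0.0
Broadcast: 21.175.255.255
First usable = network + 1
Last usable = broadcast - 1
Range: 21.160.0.1 to 21.175.255.254


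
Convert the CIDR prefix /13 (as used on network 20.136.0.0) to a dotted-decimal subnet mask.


/13 means 13 network bits, 19 host bits
Binary: 11111111111110000000000000000000
Mask: 255.248.0.0


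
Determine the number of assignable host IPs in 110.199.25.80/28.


Host bits = 32 - 28 = 4
Total addresses = 2^4 = 16
Usable = total - 2 (network and broadcast)
Usable hosts: 14


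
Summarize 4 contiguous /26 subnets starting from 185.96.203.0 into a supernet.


Original prefix: /26
Number of subnets: 4 = 2^2
New prefix = 26 - 2 = 24
Supernet: 185.96.203.0/24


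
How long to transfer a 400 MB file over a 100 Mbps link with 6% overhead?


Effective throughput = 100 * (1 - 6/100) = 94 Mbps
File size in Mb = 400 * 8 = 3200 Mb
Time = 3200 / 94
Time = 34.0426 seconds


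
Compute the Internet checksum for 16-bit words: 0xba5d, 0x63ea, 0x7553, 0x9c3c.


Sum all words (with carry folding):
+ 0xba5d = 0xba5d
+ 0x63ea = 0x1e48
+ 0x7553 = 0x939b
+ 0x9c3c = 0x2fd8
One's complement: ~0x2fd8
Checksum = 0xd027


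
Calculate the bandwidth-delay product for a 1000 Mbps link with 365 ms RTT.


BDP = bandwidth * RTT
= 1000 Mbps * 365 ms
= 1000 * 1e6 * 365 / 1000 bits
= 365000000 bits
= 45625000 bytes
= 44555.6641 KB
BDP = 365000000 bits (45625000 bytes)


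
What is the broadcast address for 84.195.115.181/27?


Network: 84.195.115.160/27
Host bits = 5
Set all host bits to 1:
Broadcast: 84.195.115.191


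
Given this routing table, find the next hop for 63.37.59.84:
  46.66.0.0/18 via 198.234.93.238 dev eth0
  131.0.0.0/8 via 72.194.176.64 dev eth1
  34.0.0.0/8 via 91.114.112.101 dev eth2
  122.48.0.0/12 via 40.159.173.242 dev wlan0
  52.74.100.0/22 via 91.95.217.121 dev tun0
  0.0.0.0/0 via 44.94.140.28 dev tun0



Longest prefix match for 63.37.59.84:
  /18 46.66.0.0: no
  /8 131.0.0.0: no
  /8 34.0.0.0: no
  /12 122.48.0.0: no
  /22 52.74.100.0: no
  /0 0.0.0.0: MATCH
Selected: next-hop 44.94.140.28 via tun0 (matched /0)


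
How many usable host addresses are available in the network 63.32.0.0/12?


Host bits = 32 - 12 = 20
Total addresses = 2^20 = 1048576
Usable = total - 2 (network and broadcast)
Usable hosts: 1048574


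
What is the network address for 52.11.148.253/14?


IP:   00110100.00001011.10010100.11111101
Mask: 11111111.11111100.00000000.00000000
AND operation:
Net:  00110100.00001000.00000000.00000000
Network: 52.8.0.0/14


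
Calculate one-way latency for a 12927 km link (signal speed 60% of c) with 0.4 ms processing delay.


Speed = 0.6 * 3e5 km/s = 180000 km/s
Propagation delay = 12927 / 180000 = 0.0718 s = 71.8167 ms
Processing delay = 0.4 ms
Total one-way latency = 72.2167 ms


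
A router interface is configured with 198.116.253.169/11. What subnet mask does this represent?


/11 means 11 network bits, 21 host bits
Binary: 11111111111000000000000000000000
Mask: 255.224.0.0


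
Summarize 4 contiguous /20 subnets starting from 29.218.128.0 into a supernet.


Original prefix: /20
Number of subnets: 4 = 2^2
New prefix = 20 - 2 = 18
Supernet: 29.218.128.0/18


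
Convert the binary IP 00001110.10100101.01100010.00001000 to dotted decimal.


00001110 = 14
10100101 = 165
01100010 = 98
00001000 = 8
IP: 14.165.98.8


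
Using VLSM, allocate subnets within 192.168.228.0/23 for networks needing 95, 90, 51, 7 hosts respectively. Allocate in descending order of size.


95 hosts -> /25 (126 usable): 192.168.228.0/25
90 hosts -> /25 (126 usable): 192.168.228.128/25
51 hosts -> /26 (62 usable): 192.168.229.0/26
7 hosts -> /28 (14 usable): 192.168.229.64/28
Allocation: 192.168.228.0/25 (95 hosts, 126 usable); 192.168.228.128/25 (90 hosts, 126 usable); 192.168.229.0/26 (51 hosts, 62 usable); 192.168.229.64/28 (7 hosts, 14 usable)


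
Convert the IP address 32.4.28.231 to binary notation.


32 = 00100000
4 = 00000100
28 = 00011100
231 = 11100111
Binary: 00100000.00000100.00011100.11100111


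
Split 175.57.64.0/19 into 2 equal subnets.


New prefix = 19 + 1 = 20
Each subnet has 4096 addresses
  175.57.64.0/20
  175.57.80.0/20
Subnets: 175.57.64.0/20, 175.57.80.0/20


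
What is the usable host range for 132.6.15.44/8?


Network: 132.0.0.0
Broadcast: 132.255.255.255
First usable = network + 1
Last usable = broadcast - 1
Range: 132.0.0.1 to 132.255.255.254


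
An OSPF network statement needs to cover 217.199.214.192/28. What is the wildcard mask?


Subnet mask: 255.255.255.240
Wildcard = 255.255.255.255 - subnet mask
255 - 255 = 0
255 - 255 = 0
255 - 255 = 0
255 - 240 = 15
Wildcard: 0.0.0.15


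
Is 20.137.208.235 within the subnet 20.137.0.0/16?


Subnet network: 20.137.0.0
Test IP AND mask: 20.137.0.0
Yes, 20.137.208.235 is in 20.137.0.0/16


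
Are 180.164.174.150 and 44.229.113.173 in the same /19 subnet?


Mask: 255.255.224.0
180.164.174.150 AND mask = 180.164.160.0
44.229.113.173 AND mask = 44.229.96.0
No, different subnets (180.164.160.0 vs 44.229.96.0)


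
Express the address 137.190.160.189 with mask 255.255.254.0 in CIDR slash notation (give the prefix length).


Binary: 11111111.11111111.11111110.00000000
Count leading 1s
Prefix: /23


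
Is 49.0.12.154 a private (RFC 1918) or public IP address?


RFC 1918 private ranges:
  10.0.0.0/8 (10.0.0.0 - 10.255.255.255)
  172.16.0.0/12 (172.16.0.0 - 172.31.255.255)
  192.168.0.0/16 (192.168.0.0 - 192.168.255.255)
Public (not in any RFC 1918 range)


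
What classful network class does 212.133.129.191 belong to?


First octet: 212
Binary: 11010100
110xxxxx -> Class C (192-223)
Class C, default mask 255.255.255.0 (/24)


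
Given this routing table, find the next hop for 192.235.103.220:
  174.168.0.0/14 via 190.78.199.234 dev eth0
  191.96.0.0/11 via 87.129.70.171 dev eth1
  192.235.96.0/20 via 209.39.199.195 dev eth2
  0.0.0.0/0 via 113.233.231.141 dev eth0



Longest prefix match for 192.235.103.220:
  /14 174.168.0.0: no
  /11 191.96.0.0: no
  /20 192.235.96.0: MATCH
  /0 0.0.0.0: MATCH
Selected: next-hop 209.39.199.195 via eth2 (matched /20)


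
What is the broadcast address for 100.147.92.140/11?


Network: 100.128.0.0/11
Host bits = 21
Set all host bits to 1:
Broadcast: 100.159.255.255


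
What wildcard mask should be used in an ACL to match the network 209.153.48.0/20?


Subnet mask: 255.255.240.0
Wildcard = 255.255.255.255 - subnet mask
255 - 255 = 0
255 - 255 = 0
255 - 240 = 15
255 - 0 = 255
Wildcard: 0.0.15.255


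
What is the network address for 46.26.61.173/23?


IP:   00101110.00011010.00111101.10101101
Mask: 11111111.11111111.11111110.00000000
AND operation:
Net:  00101110.00011010.00111100.00000000
Network: 46.26.60.0/23


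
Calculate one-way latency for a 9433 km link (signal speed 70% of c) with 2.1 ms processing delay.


Speed = 0.7 * 3e5 km/s = 210000 km/s
Propagation delay = 9433 / 210000 = 0.0449 s = 44.919 ms
Processing delay = 2.1 ms
Total one-way latency = 47.019 ms


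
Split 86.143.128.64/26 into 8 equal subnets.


New prefix = 26 + 3 = 29
Each subnet has 8 addresses
  86.143.128.64/29
  86.143.128.72/29
  86.143.128.80/29
  86.143.128.88/29
  86.143.128.96/29
  86.143.128.104/29
  86.143.128.112/29
  86.143.128.120/29
Subnets: 86.143.128.64/29, 86.143.128.72/29, 86.143.128.80/29, 86.143.128.88/29, 86.143.128.96/29, 86.143.128.104/29, 86.143.128.112/29, 86.143.128.120/29


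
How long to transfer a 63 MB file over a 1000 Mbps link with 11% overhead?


Effective throughput = 1000 * (1 - 11/100) = 890 Mbps
File size in Mb = 63 * 8 = 504 Mb
Time = 504 / 890
Time = 0.5663 seconds


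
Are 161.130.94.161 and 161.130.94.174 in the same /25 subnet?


Mask: 255.255.255.128
161.130.94.161 AND mask = 161.130.94.128
161.130.94.174 AND mask = 161.130.94.128
Yes, same subnet (161.130.94.128)


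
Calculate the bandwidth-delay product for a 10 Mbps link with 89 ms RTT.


BDP = bandwidth * RTT
= 10 Mbps * 89 ms
= 10 * 1e6 * 89 / 1000 bits
= 890000 bits
= 111250 bytes
= 108.6426 KB
BDP = 890000 bits (111250 bytes)


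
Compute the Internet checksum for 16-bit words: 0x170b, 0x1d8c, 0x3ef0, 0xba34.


Sum all words (with carry folding):
+ 0x170b = 0x170b
+ 0x1d8c = 0x3497
+ 0x3ef0 = 0x7387
+ 0xba34 = 0x2dbc
One's complement: ~0x2dbc
Checksum = 0xd243


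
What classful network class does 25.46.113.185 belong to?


First octet: 25
Binary: 00011001
0xxxxxxx -> Class A (1-126)
Class A, default mask 255.0.0.0 (/8)


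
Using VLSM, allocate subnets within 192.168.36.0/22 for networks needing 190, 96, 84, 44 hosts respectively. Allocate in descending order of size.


190 hosts -> /24 (254 usable): 192.168.36.0/24
96 hosts -> /25 (126 usable): 192.168.37.0/25
84 hosts -> /25 (126 usable): 192.168.37.128/25
44 hosts -> /26 (62 usable): 192.168.38.0/26
Allocation: 192.168.36.0/24 (190 hosts, 254 usable); 192.168.37.0/25 (96 hosts, 126 usable); 192.168.37.128/25 (84 hosts, 126 usable); 192.168.38.0/26 (44 hosts, 62 usable)


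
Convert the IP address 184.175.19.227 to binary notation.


184 = 10111000
175 = 10101111
19 = 00010011
227 = 11100011
Binary: 10111000.10101111.00010011.11100011


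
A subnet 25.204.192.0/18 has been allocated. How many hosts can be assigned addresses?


Host bits = 32 - 18 = 14
Total addresses = 2^14 = 16384
Usable = total - 2 (network and broadcast)
Usable hosts: 16382


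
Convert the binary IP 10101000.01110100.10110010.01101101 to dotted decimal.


10101000 = 168
01110100 = 116
10110010 = 178
01101101 = 109
IP: 168.116.178.109


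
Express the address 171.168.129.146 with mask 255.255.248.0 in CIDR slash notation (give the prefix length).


Binary: 11111111.11111111.11111000.00000000
Count leading 1s
Prefix: /21


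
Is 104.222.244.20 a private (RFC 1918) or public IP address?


RFC 1918 private ranges:
  10.0.0.0/8 (10.0.0.0 - 10.255.255.255)
  172.16.0.0/12 (172.16.0.0 - 172.31.255.255)
  192.168.0.0/16 (192.168.0.0 - 192.168.255.255)
Public (not in any RFC 1918 range)


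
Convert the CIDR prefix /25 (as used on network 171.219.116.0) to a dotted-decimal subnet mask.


/25 means 25 network bits, 7 host bits
Binary: 11111111111111111111111110000000
Mask: 255.255.255.128


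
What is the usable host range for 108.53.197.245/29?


Network: 108.53.197.240
Broadcast: 108.53.197.247
First usable = network + 1
Last usable = broadcast - 1
Range: 108.53.197.241 to 108.53.197.246


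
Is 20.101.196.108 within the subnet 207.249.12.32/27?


Subnet network: 207.249.12.32
Test IP AND mask: 20.101.196.96
No, 20.101.196.108 is not in 207.249.12.32/27


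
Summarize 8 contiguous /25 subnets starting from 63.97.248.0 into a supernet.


Original prefix: /25
Number of subnets: 8 = 2^3
New prefix = 25 - 3 = 22
Supernet: 63.97.248.0/22


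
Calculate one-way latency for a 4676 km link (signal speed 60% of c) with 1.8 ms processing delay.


Speed = 0.6 * 3e5 km/s = 180000 km/s
Propagation delay = 4676 / 180000 = 0.026 s = 25.9778 ms
Processing delay = 1.8 ms
Total one-way latency = 27.7778 ms


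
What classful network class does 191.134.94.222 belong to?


First octet: 191
Binary: 10111111
10xxxxxx -> Class B (128-191)
Class B, default mask 255.255.0.0 (/16)


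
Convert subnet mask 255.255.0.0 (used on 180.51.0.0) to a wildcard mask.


Subnet mask: 255.255.0.0
Wildcard = 255.255.255.255 - subnet mask
255 - 255 = 0
255 - 255 = 0
255 - 0 = 255
255 - 0 = 255
Wildcard: 0.0.255.255


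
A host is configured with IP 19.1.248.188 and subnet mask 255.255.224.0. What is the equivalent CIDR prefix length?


Binary: 11111111.11111111.11100000.00000000
Count leading 1s
Prefix: /19


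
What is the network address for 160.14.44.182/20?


IP:   10100000.00001110.00101100.10110110
Mask: 11111111.11111111.11110000.00000000
AND operation:
Net:  10100000.00001110.00100000.00000000
Network: 160.14.32.0/20


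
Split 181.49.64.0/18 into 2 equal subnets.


New prefix = 18 + 1 = 19
Each subnet has 8192 addresses
  181.49.64.0/19
  181.49.96.0/19
Subnets: 181.49.64.0/19, 181.49.96.0/19


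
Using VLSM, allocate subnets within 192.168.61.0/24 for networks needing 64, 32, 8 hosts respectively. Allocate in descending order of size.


64 hosts -> /25 (126 usable): 192.168.61.0/25
32 hosts -> /26 (62 usable): 192.168.61.128/26
8 hosts -> /28 (14 usable): 192.168.61.192/28
Allocation: 192.168.61.0/25 (64 hosts, 126 usable); 192.168.61.128/26 (32 hosts, 62 usable); 192.168.61.192/28 (8 hosts, 14 usable)


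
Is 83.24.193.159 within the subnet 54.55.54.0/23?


Subnet network: 54.55.54.0
Test IP AND mask: 83.24.192.0
No, 83.24.193.159 is not in 54.55.54.0/23


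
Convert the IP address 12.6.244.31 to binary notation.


12 = 00001100
6 = 00000110
244 = 11110100
31 = 00011111
Binary: 00001100.00000110.11110100.00011111


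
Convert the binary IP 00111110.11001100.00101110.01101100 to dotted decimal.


00111110 = 62
11001100 = 204
00101110 = 46
01101100 = 108
IP: 62.204.46.108


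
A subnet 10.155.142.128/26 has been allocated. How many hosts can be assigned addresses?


Host bits = 32 - 26 = 6
Total addresses = 2^6 = 64
Usable = total - 2 (network and broadcast)
Usable hosts: 62


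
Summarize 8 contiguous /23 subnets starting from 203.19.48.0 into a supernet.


Original prefix: /23
Number of subnets: 8 = 2^3
New prefix = 23 - 3 = 20
Supernet: 203.19.48.0/20


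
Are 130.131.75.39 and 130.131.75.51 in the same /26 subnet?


Mask: 255.255.255.192
130.131.75.39 AND mask = 130.131.75.0
130.131.75.51 AND mask = 130.131.75.0
Yes, same subnet (130.131.75.0)


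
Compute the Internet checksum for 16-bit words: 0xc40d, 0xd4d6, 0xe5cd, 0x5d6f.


Sum all words (with carry folding):
+ 0xc40d = 0xc40d
+ 0xd4d6 = 0x98e4
+ 0xe5cd = 0x7eb2
+ 0x5d6f = 0xdc21
One's complement: ~0xdc21
Checksum = 0x23de


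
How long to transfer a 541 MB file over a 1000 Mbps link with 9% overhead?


Effective throughput = 1000 * (1 - 9/100) = 910 Mbps
File size in Mb = 541 * 8 = 4328 Mb
Time = 4328 / 910
Time = 4.756 seconds


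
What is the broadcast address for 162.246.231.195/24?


Network: 162.246.231.0/24
Host bits = 8
Set all host bits to 1:
Broadcast: 162.246.231.255


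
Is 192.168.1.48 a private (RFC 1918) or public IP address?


RFC 1918 private ranges:
  10.0.0.0/8 (10.0.0.0 - 10.255.255.255)
  172.16.0.0/12 (172.16.0.0 - 172.31.255.255)
  192.168.0.0/16 (192.168.0.0 - 192.168.255.255)
Private (in 192.168.0.0/16)


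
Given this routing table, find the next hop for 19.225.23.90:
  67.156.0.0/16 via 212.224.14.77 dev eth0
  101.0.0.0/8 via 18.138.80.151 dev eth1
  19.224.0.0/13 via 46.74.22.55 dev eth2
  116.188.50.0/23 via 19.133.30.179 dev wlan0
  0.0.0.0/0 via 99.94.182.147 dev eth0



Longest prefix match for 19.225.23.90:
  /16 67.156.0.0: no
  /8 101.0.0.0: no
  /13 19.224.0.0: MATCH
  /23 116.188.50.0: no
  /0 0.0.0.0: MATCH
Selected: next-hop 46.74.22.55 via eth2 (matched /13)


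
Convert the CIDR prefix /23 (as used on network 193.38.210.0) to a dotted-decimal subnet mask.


/23 means 23 network bits, 9 host bits
Binary: 11111111111111111111111000000000
Mask: 255.255.254.0


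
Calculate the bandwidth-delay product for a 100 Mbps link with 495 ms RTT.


BDP = bandwidth * RTT
= 100 Mbps * 495 ms
= 100 * 1e6 * 495 / 1000 bits
= 49500000 bits
= 6187500 bytes
= 6042.4805 KB
BDP = 49500000 bits (6187500 bytes)


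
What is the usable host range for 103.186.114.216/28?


Network: 103.186.114.208
Broadcast: 103.186.114.223
First usable = network + 1
Last usable = broadcast - 1
Range: 103.186.114.209 to 103.186.114.222


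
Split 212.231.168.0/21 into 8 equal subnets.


New prefix = 21 + 3 = 24
Each subnet has 256 addresses
  212.231.168.0/24
  212.231.169.0/24
  212.231.170.0/24
  212.231.171.0/24
  212.231.172.0/24
  212.231.173.0/24
  212.231.174.0/24
  212.231.175.0/24
Subnets: 212.231.168.0/24, 212.231.169.0/24, 212.231.170.0/24, 212.231.171.0/24, 212.231.172.0/24, 212.231.173.0/24, 212.231.174.0/24, 212.231.175.0/24


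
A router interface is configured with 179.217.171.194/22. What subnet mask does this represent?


/22 means 22 network bits, 10 host bits
Binary: 11111111111111111111110000000000
Mask: 255.255.252.0


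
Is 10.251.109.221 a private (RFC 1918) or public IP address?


RFC 1918 private ranges:
  10.0.0.0/8 (10.0.0.0 - 10.255.255.255)
  172.16.0.0/12 (172.16.0.0 - 172.31.255.255)
  192.168.0.0/16 (192.168.0.0 - 192.168.255.255)
Private (in 10.0.0.0/8)


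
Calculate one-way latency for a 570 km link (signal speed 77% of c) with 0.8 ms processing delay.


Speed = 0.77 * 3e5 km/s = 231000 km/s
Propagation delay = 570 / 231000 = 0.0025 s = 2.4675 ms
Processing delay = 0.8 ms
Total one-way latency = 3.2675 ms


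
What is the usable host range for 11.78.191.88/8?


Network: 11.0.0.0
Broadcast: 11.255.255.255
First usable = network + 1
Last usable = broadcast - 1
Range: 11.0.0.1 to 11.255.255.254


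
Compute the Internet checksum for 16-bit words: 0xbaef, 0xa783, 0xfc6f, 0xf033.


Sum all words (with carry folding):
+ 0xbaef = 0xbaef
+ 0xa783 = 0x6273
+ 0xfc6f = 0x5ee3
+ 0xf033 = 0x4f17
One's complement: ~0x4f17
Checksum = 0xb0e8


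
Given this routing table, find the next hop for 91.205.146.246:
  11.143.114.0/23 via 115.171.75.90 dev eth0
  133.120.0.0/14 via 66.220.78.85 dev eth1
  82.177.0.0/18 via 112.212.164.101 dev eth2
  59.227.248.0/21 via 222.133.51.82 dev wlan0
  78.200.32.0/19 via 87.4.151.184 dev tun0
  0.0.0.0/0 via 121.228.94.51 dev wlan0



Longest prefix match for 91.205.146.246:
  /23 11.143.114.0: no
  /14 133.120.0.0: no
  /18 82.177.0.0: no
  /21 59.227.248.0: no
  /19 78.200.32.0: no
  /0 0.0.0.0: MATCH
Selected: next-hop 121.228.94.51 via wlan0 (matched /0)


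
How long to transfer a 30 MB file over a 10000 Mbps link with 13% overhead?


Effective throughput = 10000 * (1 - 13/100) = 8700 Mbps
File size in Mb = 30 * 8 = 240 Mb
Time = 240 / 8700
Time = 0.0276 seconds


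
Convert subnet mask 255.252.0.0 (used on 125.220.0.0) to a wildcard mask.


Subnet mask: 255.252.0.0
Wildcard = 255.255.255.255 - subnet mask
255 - 255 = 0
255 - 252 = 3
255 - 0 = 255
255 - 0 = 255
Wildcard: 0.3.255.255


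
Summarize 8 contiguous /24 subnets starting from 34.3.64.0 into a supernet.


Original prefix: /24
Number of subnets: 8 = 2^3
New prefix = 24 - 3 = 21
Supernet: 34.3.64.0/21


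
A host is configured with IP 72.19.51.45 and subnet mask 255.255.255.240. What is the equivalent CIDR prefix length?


Binary: 11111111.11111111.11111111.11110000
Count leading 1s
Prefix: /28


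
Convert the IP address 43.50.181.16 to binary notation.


43 = 00101011
50 = 00110010
181 = 10110101
16 = 00010000
Binary: 00101011.00110010.10110101.00010000


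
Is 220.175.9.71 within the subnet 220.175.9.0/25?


Subnet network: 220.175.9.0
Test IP AND mask: 220.175.9.0
Yes, 220.175.9.71 is in 220.175.9.0/25


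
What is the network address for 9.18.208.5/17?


IP:   00001001.00010010.11010000.00000101
Mask: 11111111.11111111.10000000.00000000
AND operation:
Net:  00001001.00010010.10000000.00000000
Network: 9.18.128.0/17


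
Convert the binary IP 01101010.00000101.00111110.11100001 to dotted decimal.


01101010 = 106
00000101 = 5
00111110 = 62
11100001 = 225
IP: 106.5.62.225


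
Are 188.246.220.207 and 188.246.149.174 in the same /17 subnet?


Mask: 255.255.128.0
188.246.220.207 AND mask = 188.246.128.0
188.246.149.174 AND mask = 188.246.128.0
Yes, same subnet (188.246.128.0)


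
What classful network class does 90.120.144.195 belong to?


First octet: 90
Binary: 01011010
0xxxxxxx -> Class A (1-126)
Class A, default mask 255.0.0.0 (/8)


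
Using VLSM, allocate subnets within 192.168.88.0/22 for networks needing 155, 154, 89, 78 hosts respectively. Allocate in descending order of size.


155 hosts -> /24 (254 usable): 192.168.88.0/24
154 hosts -> /24 (254 usable): 192.168.89.0/24
89 hosts -> /25 (126 usable): 192.168.90.0/25
78 hosts -> /25 (126 usable): 192.168.90.128/25
Allocation: 192.168.88.0/24 (155 hosts, 254 usable); 192.168.89.0/24 (154 hosts, 254 usable); 192.168.90.0/25 (89 hosts, 126 usable); 192.168.90.128/25 (78 hosts, 126 usable)


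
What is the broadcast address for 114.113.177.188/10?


Network: 114.64.0.0/10
Host bits = 22
Set all host bits to 1:
Broadcast: 114.127.255.255


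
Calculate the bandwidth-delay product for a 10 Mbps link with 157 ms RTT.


BDP = bandwidth * RTT
= 10 Mbps * 157 ms
= 10 * 1e6 * 157 / 1000 bits
= 1570000 bits
= 196250 bytes
= 191.6504 KB
BDP = 1570000 bits (196250 bytes)


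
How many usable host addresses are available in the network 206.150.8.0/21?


Host bits = 32 - 21 = 11
Total addresses = 2^11 = 2048
Usable = total - 2 (network and broadcast)
Usable hosts: 2046


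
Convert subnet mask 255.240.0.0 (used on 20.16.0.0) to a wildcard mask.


Subnet mask: 255.240.0.0
Wildcard = 255.255.255.255 - subnet mask
255 - 255 = 0
255 - 240 = 15
255 - 0 = 255
255 - 0 = 255
Wildcard: 0.15.255.255


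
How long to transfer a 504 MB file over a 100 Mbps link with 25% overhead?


Effective throughput = 100 * (1 - 25/100) = 75 Mbps
File size in Mb = 504 * 8 = 4032 Mb
Time = 4032 / 75
Time = 53.76 seconds


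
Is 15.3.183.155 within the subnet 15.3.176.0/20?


Subnet network: 15.3.176.0
Test IP AND mask: 15.3.176.0
Yes, 15.3.183.155 is in 15.3.176.0/20


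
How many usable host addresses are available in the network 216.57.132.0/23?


Host bits = 32 - 23 = 9
Total addresses = 2^9 = 512
Usable = total - 2 (network and broadcast)
Usable hosts: 510


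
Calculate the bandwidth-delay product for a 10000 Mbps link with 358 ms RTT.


BDP = bandwidth * RTT
= 10000 Mbps * 358 ms
= 10000 * 1e6 * 358 / 1000 bits
= 3580000000 bits
= 447500000 bytes
= 437011.7188 KB
BDP = 3580000000 bits (447500000 bytes)
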